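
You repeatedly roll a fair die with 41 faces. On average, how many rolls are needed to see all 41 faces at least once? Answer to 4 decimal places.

The wait to go from k to k+1 distinct faces is geometric with mean 41/(41-k).
E[T] = 41/41 + 41/40 + 41/39 + ... + 41/2 + 41/1 = 41·H_{41}.
H_{41} = 4.30293, so E[T] = 176.42026.

176.4203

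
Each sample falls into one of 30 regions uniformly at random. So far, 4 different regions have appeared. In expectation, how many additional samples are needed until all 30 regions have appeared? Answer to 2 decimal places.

The wait to go from k to k+1 distinct regions is geometric with mean 30/(30-k).
Sum over k = 4,...,29: E = 30/26 + 30/25 + 30/24 + ... + 30/2 + 30/1 = 115.633.

115.63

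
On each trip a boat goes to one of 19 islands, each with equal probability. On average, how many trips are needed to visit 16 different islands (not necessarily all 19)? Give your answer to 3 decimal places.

32.574

With k distinct islands already seen, the next new one arrives after an expected 19/(19-k) trips.
Sum over k = 0,...,15: E = 19/19 + 19/18 + 19/17 + ... + 19/5 + 19/4 = 32.5737.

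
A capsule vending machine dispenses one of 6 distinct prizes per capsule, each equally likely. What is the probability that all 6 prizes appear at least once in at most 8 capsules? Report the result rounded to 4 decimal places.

Let A_i be the event that prize i is missing after 8 capsules. By inclusion–exclusion on the A_i,
P(all seen) = Σ_{j=0}^{6} (-1)^j C(6,j)((6-j)/6)^8
= 1.00000 - 1.39541 + 0.58528 - 0.07813 + 0.00229 - 0.00000 + 0.00000
= 0.11403.

0.1140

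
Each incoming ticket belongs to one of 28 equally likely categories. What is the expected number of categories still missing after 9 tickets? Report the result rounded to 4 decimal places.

For each category, P(unseen after 9) = (27/28)^9 = 0.72086.
By linearity of expectation, E[unseen] = 28·(27/28)^9 = 20.18411.

20.1841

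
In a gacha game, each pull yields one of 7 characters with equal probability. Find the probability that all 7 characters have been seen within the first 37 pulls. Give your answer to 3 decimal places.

0.977

Let A_i be the event that character i is missing after 37 pulls. By inclusion–exclusion on the A_i,
P(all seen) = Σ_{j=0}^{7} (-1)^j C(7,j)((7-j)/7)^37
= 1.0000 - 0.0233 + 0.0001 - 0.0000 + 0.0000 - 0.0000 + 0.0000 - 0.0000
= 0.9767.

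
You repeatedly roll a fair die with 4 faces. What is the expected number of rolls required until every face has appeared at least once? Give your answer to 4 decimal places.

Split into phases: going from k distinct to k+1 distinct takes on average 4/(4-k) rolls.
E[T] = 4/4 + 4/3 + 4/2 + 4/1 = 4·H_{4}.
H_{4} = 2.08333, so E[T] = 8.33333.

8.3333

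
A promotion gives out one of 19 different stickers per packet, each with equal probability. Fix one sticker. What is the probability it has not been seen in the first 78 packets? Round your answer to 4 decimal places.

Each packet misses the fixed sticker with probability (19-1)/19 = 18/19, independently.
P(still missing after 78) = (18/19)^78 = 0.01474.

0.0147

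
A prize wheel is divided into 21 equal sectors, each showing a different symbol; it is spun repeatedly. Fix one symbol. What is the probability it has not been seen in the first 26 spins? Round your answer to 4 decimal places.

0.2812

Each spin misses the fixed symbol with probability (21-1)/21 = 20/21, independently.
P(still missing after 26) = (20/21)^26 = 0.28124.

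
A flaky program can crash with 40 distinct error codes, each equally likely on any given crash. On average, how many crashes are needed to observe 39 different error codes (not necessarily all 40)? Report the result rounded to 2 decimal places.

Going from k to k+1 distinct takes a geometric number of crashes with mean 40/(40-k).
Sum over k = 0,...,38: E = 40/40 + 40/39 + 40/38 + ... + 40/3 + 40/2 = 131.142.

131.14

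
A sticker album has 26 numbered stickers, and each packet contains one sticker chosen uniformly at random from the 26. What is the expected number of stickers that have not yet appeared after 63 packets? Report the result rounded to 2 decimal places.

2.20

For each sticker, P(unseen after 63) = (25/26)^63 = 0.085.
By linearity of expectation, E[unseen] = 26·(25/26)^63 = 2.197.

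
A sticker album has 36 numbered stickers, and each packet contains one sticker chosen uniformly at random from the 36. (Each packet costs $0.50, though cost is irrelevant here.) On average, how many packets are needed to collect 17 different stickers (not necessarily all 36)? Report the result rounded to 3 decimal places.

22.566

Going from k to k+1 distinct takes a geometric number of packets with mean 36/(36-k).
Sum over k = 0,...,16: E = 36/36 + 36/35 + 36/34 + ... + 36/21 + 36/20 = 22.5655.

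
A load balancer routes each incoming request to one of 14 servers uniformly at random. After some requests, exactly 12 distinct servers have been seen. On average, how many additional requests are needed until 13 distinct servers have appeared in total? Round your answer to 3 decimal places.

The wait to go from k to k+1 distinct servers is geometric with mean 14/(14-k).
Only the k = 12 term is needed: E = 14/2 = 7.0000.

7.000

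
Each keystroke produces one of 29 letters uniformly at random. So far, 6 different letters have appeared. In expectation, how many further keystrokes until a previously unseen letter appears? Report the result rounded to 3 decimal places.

1.261

The number of keystrokes until the next new letter is geometric with success probability 23/29, so its mean is 29/23.
E = 29/23 = 1.2609.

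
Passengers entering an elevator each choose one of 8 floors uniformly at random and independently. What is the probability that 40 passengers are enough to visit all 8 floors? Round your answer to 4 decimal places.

By inclusion–exclusion over which floors are missing,
P(all seen) = Σ_{j=0}^{8} (-1)^j C(8,j)((8-j)/8)^40
= 1.00000 - 0.03832 + 0.00028 - 0.00000 + 0.00000 - 0.00000 + 0.00000 - 0.00000 + 0.00000
= 0.96196.

0.9620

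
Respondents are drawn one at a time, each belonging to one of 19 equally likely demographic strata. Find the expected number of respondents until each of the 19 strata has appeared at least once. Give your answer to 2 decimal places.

Split into phases: going from k distinct to k+1 distinct takes on average 19/(19-k) respondents.
E[T] = 19/19 + 19/18 + 19/17 + ... + 19/2 + 19/1 = 19·H_{19}.
H_{19} = 3.548, so E[T] = 67.407.

67.41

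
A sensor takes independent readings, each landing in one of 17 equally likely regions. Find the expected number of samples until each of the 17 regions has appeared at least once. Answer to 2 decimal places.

After k distinct regions have appeared, the next sample gives a new one with probability (17-k)/17, so the expected wait for the (k+1)-th is 17/(17-k).
E[T] = 17/17 + 17/16 + 17/15 + ... + 17/2 + 17/1 = 17·H_{17}.
H_{17} = 3.440, so E[T] = 58.472.

58.47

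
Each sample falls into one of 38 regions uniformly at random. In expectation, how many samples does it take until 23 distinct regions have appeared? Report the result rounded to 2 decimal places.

With k distinct regions already seen, the next new one arrives after an expected 38/(38-k) samples.
Sum over k = 0,...,22: E = 38/38 + 38/37 + 38/36 + ... + 38/17 + 38/16 = 34.568.

34.57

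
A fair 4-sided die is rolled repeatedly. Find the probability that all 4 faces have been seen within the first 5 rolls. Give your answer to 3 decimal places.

0.234

By inclusion–exclusion over which faces are missing,
P(all seen) = Σ_{j=0}^{4} (-1)^j C(4,j)((4-j)/4)^5
= 1.0000 - 0.9492 + 0.1875 - 0.0039 + 0.0000
= 0.2344.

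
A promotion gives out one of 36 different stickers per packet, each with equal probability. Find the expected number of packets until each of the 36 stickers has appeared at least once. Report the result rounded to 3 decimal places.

150.284

The wait to go from k to k+1 distinct stickers is geometric with mean 36/(36-k).
E[T] = 36/36 + 36/35 + 36/34 + ... + 36/2 + 36/1 = 36·H_{36}.
H_{36} = 4.1746, so E[T] = 150.2841.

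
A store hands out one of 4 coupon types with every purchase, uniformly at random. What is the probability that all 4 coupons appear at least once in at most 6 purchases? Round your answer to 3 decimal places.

Let A_i be the event that coupon i is missing after 6 purchases. By inclusion–exclusion on the A_i,
P(all seen) = Σ_{j=0}^{4} (-1)^j C(4,j)((4-j)/4)^6
= 1.0000 - 0.7119 + 0.0938 - 0.0010 + 0.0000
= 0.3809.

0.381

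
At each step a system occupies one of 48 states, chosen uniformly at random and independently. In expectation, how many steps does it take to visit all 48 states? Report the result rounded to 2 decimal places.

The wait to go from k to k+1 distinct states is geometric with mean 48/(48-k).
E[T] = 48/48 + 48/47 + 48/46 + ... + 48/2 + 48/1 = 48·H_{48}.
H_{48} = 4.459, so E[T] = 214.022.

214.02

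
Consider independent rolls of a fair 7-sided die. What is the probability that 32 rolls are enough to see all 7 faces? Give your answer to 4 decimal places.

Let A_i be the event that face i is missing after 32 rolls. By inclusion–exclusion on the A_i,
P(all seen) = Σ_{j=0}^{7} (-1)^j C(7,j)((7-j)/7)^32
= 1.00000 - 0.05044 + 0.00044 - 0.00000 + 0.00000 - 0.00000 + 0.00000 - 0.00000
= 0.95000.

0.9500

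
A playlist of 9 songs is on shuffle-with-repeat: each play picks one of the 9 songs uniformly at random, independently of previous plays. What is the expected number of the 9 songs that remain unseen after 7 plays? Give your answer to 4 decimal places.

For each song, P(unseen after 7) = (8/9)^7 = 0.43846.
By linearity of expectation, E[unseen] = 9·(8/9)^7 = 3.94616.

3.9462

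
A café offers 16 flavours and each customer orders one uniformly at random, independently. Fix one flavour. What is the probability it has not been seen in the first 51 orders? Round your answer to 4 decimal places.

Each order misses the fixed flavour with probability (16-1)/16 = 15/16, independently.
P(still missing after 51) = (15/16)^51 = 0.03720.

0.0372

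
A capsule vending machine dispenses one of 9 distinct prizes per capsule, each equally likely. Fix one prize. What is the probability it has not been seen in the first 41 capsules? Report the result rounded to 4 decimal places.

Each capsule misses the fixed prize with probability (9-1)/9 = 8/9, independently.
P(still missing after 41) = (8/9)^41 = 0.00799.

0.0080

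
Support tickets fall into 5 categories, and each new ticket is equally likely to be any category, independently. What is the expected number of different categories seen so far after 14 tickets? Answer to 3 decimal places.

For each category, P(seen in 14 tickets) = 1 - (4/5)^14 = 0.9560.
By linearity of expectation, E[distinct seen] = 5·(1 - (4/5)^14) = 4.7801.

4.780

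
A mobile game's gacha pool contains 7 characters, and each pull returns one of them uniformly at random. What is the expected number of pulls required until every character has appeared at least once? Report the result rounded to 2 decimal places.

18.15

Split into phases: going from k distinct to k+1 distinct takes on average 7/(7-k) pulls.
E[T] = 7/7 + 7/6 + 7/5 + ... + 7/2 + 7/1 = 7·H_{7}.
H_{7} = 2.593, so E[T] = 18.150.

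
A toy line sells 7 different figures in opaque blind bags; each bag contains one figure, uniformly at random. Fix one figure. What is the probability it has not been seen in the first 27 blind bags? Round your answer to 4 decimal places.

Each blind bag misses the fixed figure with probability (7-1)/7 = 6/7, independently.
P(still missing after 27) = (6/7)^27 = 0.01558.

0.0156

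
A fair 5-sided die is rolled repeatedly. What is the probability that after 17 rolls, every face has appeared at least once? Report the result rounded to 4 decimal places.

0.8891

By inclusion–exclusion over which faces are missing,
P(all seen) = Σ_{j=0}^{5} (-1)^j C(5,j)((5-j)/5)^17
= 1.00000 - 0.11259 + 0.00169 - 0.00000 + 0.00000 - 0.00000
= 0.88910.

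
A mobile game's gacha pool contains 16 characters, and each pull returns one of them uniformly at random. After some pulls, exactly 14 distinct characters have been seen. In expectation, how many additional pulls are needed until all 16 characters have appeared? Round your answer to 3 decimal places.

From k distinct to k+1 distinct takes on average 16/(16-k) pulls.
Sum over k = 14,...,15: E = 16/2 + 16/1 = 24.0000.

24.000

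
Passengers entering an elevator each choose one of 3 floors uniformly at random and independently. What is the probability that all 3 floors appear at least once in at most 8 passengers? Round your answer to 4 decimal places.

0.8834

By inclusion–exclusion over which floors are missing,
P(all seen) = Σ_{j=0}^{3} (-1)^j C(3,j)((3-j)/3)^8
= 1.00000 - 0.11706 + 0.00046 - 0.00000
= 0.88340.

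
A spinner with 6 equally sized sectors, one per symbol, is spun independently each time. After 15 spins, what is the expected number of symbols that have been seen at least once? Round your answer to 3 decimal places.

5.611

For each symbol, P(seen in 15 spins) = 1 - (5/6)^15 = 0.9351.
By linearity of expectation, E[distinct seen] = 6·(1 - (5/6)^15) = 5.6106.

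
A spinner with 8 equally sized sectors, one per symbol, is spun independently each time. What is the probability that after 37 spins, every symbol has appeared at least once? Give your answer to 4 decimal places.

By inclusion–exclusion over which symbols are missing,
P(all seen) = Σ_{j=0}^{8} (-1)^j C(8,j)((8-j)/8)^37
= 1.00000 - 0.05720 + 0.00067 - 0.00000 + 0.00000 - 0.00000 + 0.00000 - 0.00000 + 0.00000
= 0.94347.

0.9435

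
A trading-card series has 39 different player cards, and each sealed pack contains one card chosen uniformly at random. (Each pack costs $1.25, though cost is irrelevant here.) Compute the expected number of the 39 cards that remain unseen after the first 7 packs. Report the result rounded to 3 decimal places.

32.516

For each card, P(unseen after 7) = (38/39)^7 = 0.8337.
By linearity of expectation, E[unseen] = 39·(38/39)^7 = 32.5160.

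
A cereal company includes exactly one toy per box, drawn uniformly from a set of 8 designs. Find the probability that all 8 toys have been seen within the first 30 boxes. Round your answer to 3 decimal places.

Let A_i be the event that toy i is missing after 30 boxes. By inclusion–exclusion on the A_i,
P(all seen) = Σ_{j=0}^{8} (-1)^j C(8,j)((8-j)/8)^30
= 1.0000 - 0.1457 + 0.0050 - 0.0000 + 0.0000 - 0.0000 + 0.0000 - 0.0000 + 0.0000
= 0.8593.

0.859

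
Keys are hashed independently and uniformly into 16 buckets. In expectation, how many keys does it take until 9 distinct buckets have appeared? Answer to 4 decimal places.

With k distinct buckets already seen, the next new one arrives after an expected 16/(16-k) keys.
Sum over k = 0,...,8: E = 16/16 + 16/15 + 16/14 + ... + 16/9 + 16/8 = 12.60595.

12.6059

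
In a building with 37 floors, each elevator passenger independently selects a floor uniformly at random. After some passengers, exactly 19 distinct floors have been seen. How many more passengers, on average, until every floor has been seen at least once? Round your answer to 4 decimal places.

With k distinct floors already seen, the next new one takes an expected 37/(37-k) passengers.
Sum over k = 19,...,36: E = 37/18 + 37/17 + 37/16 + ... + 37/2 + 37/1 = 129.31900.

129.3190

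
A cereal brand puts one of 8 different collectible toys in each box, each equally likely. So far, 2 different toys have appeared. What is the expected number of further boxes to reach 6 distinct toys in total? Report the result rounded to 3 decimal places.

7.600

The wait to go from k to k+1 distinct toys is geometric with mean 8/(8-k).
Sum over k = 2,...,5: E = 8/6 + 8/5 + 8/4 + 8/3 = 7.6000.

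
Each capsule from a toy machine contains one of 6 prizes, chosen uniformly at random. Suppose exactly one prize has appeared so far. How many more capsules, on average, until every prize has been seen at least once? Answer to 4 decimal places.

13.7000

From k distinct to k+1 distinct takes on average 6/(6-k) capsules.
Sum over k = 1,...,5: E = 6/5 + 6/4 + 6/3 + 6/2 + 6/1 = 13.70000.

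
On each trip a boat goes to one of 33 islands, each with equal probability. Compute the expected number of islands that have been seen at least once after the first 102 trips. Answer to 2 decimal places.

For each island, P(seen in 102 trips) = 1 - (32/33)^102 = 0.957.
By linearity of expectation, E[distinct seen] = 33·(1 - (32/33)^102) = 31.570.

31.57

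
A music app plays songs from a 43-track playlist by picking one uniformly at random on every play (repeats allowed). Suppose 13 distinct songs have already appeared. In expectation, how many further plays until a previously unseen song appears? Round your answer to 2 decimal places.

The number of plays until the next new song is geometric with success probability 30/43, so its mean is 43/30.
E = 43/30 = 1.433.

1.43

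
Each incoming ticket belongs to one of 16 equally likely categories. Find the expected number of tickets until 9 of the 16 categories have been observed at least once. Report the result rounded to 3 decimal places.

With k distinct categories already seen, the next new one arrives after an expected 16/(16-k) tickets.
Sum over k = 0,...,8: E = 16/16 + 16/15 + 16/14 + ... + 16/9 + 16/8 = 12.6059.

12.606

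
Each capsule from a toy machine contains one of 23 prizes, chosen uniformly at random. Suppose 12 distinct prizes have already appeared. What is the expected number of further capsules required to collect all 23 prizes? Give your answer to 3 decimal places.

69.457

From k distinct to k+1 distinct takes on average 23/(23-k) capsules.
Sum over k = 12,...,22: E = 23/11 + 23/10 + 23/9 + ... + 23/2 + 23/1 = 69.4572.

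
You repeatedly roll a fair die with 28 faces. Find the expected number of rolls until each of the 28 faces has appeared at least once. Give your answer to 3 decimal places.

After k distinct faces have appeared, the next roll gives a new one with probability (28-k)/28, so the expected wait for the (k+1)-th is 28/(28-k).
E[T] = 28/28 + 28/27 + 28/26 + ... + 28/2 + 28/1 = 28·H_{28}.
H_{28} = 3.9272, so E[T] = 109.9608.

109.961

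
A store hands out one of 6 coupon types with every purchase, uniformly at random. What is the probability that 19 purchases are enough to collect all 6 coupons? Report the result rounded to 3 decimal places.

0.819

Let A_i be the event that coupon i is missing after 19 purchases. By inclusion–exclusion on the A_i,
P(all seen) = Σ_{j=0}^{6} (-1)^j C(6,j)((6-j)/6)^19
= 1.0000 - 0.1878 + 0.0068 - 0.0000 + 0.0000 - 0.0000 + 0.0000
= 0.8189.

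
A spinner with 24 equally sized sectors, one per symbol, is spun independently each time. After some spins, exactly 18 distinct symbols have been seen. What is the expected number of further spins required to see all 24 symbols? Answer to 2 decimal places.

With k distinct symbols already seen, the next new one takes an expected 24/(24-k) spins.
Sum over k = 18,...,23: E = 24/6 + 24/5 + 24/4 + 24/3 + 24/2 + 24/1 = 58.800.

58.80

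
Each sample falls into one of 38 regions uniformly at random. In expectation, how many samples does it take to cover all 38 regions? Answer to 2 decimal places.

160.66

The wait to go from k to k+1 distinct regions is geometric with mean 38/(38-k).
E[T] = 38/38 + 38/37 + 38/36 + ... + 38/2 + 38/1 = 38·H_{38}.
H_{38} = 4.228, so E[T] = 160.660.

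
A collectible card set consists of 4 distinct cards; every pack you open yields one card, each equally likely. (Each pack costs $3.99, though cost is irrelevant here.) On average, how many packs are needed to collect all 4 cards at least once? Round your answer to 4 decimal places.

8.3333

The wait to go from k to k+1 distinct cards is geometric with mean 4/(4-k).
E[T] = 4/4 + 4/3 + 4/2 + 4/1 = 4·H_{4}.
H_{4} = 2.08333, so E[T] = 8.33333.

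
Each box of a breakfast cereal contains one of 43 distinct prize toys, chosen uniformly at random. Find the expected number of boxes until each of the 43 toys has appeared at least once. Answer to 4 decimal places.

187.0499

The wait to go from k to k+1 distinct toys is geometric with mean 43/(43-k).
E[T] = 43/43 + 43/42 + 43/41 + ... + 43/2 + 43/1 = 43·H_{43}.
H_{43} = 4.35000, so E[T] = 187.04994.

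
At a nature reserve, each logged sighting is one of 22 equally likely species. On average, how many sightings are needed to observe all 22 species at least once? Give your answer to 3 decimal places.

Split into phases: going from k distinct to k+1 distinct takes on average 22/(22-k) sightings.
E[T] = 22/22 + 22/21 + 22/20 + ... + 22/2 + 22/1 = 22·H_{22}.
H_{22} = 3.6908, so E[T] = 81.1979.

81.198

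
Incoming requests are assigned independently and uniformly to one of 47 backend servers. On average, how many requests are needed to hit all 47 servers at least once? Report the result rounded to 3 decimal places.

208.584

Split into phases: going from k distinct to k+1 distinct takes on average 47/(47-k) requests.
E[T] = 47/47 + 47/46 + 47/45 + ... + 47/2 + 47/1 = 47·H_{47}.
H_{47} = 4.4380, so E[T] = 208.5843.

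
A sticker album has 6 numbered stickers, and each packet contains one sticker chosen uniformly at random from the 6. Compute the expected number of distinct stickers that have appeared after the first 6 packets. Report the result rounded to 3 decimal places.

For each sticker, P(seen in 6 packets) = 1 - (5/6)^6 = 0.6651.
By linearity of expectation, E[distinct seen] = 6·(1 - (5/6)^6) = 3.9906.

3.991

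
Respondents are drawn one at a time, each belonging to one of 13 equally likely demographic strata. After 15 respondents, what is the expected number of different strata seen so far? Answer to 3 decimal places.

9.087

For each stratum, P(seen in 15 respondents) = 1 - (12/13)^15 = 0.6990.
By linearity of expectation, E[distinct seen] = 13·(1 - (12/13)^15) = 9.0870.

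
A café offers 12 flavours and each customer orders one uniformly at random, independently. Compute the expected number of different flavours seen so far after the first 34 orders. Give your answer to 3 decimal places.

11.377

For each flavour, P(seen in 34 orders) = 1 - (11/12)^34 = 0.9481.
By linearity of expectation, E[distinct seen] = 12·(1 - (11/12)^34) = 11.3772.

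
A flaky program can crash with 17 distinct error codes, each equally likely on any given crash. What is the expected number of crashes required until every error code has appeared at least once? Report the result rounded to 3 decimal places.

Split into phases: going from k distinct to k+1 distinct takes on average 17/(17-k) crashes.
E[T] = 17/17 + 17/16 + 17/15 + ... + 17/2 + 17/1 = 17·H_{17}.
H_{17} = 3.4396, so E[T] = 58.4724.

58.472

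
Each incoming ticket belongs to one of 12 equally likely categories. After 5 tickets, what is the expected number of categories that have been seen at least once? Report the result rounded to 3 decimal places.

For each category, P(seen in 5 tickets) = 1 - (11/12)^5 = 0.3528.
By linearity of expectation, E[distinct seen] = 12·(1 - (11/12)^5) = 4.2333.

4.233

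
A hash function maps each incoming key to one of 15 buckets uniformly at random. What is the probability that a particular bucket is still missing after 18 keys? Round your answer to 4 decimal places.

0.2888

On each key the fixed bucket fails to appear with probability 14/15.
P(still missing after 18) = (14/15)^18 = 0.28884.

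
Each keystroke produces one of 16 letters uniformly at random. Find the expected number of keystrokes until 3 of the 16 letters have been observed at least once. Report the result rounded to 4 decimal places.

3.2095

Going from k to k+1 distinct takes a geometric number of keystrokes with mean 16/(16-k).
Sum over k = 0,...,2: E = 16/16 + 16/15 + 16/14 = 3.20952.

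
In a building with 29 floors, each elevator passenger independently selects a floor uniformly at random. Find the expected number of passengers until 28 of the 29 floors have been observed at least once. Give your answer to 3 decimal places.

With k distinct floors already seen, the next new one arrives after an expected 29/(29-k) passengers.
Sum over k = 0,...,27: E = 29/29 + 29/28 + 29/27 + ... + 29/3 + 29/2 = 85.8880.

85.888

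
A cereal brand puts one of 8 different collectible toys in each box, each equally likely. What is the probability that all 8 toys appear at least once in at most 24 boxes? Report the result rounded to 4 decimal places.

By inclusion–exclusion over which toys are missing,
P(all seen) = Σ_{j=0}^{8} (-1)^j C(8,j)((8-j)/8)^24
= 1.00000 - 0.32455 + 0.02809 - 0.00071 + 0.00000 - 0.00000 + 0.00000 - 0.00000 + 0.00000
= 0.70284.

0.7028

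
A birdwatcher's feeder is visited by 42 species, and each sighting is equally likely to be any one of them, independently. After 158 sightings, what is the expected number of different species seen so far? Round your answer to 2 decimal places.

41.07

For each species, P(seen in 158 sightings) = 1 - (41/42)^158 = 0.978.
By linearity of expectation, E[distinct seen] = 42·(1 - (41/42)^158) = 41.067.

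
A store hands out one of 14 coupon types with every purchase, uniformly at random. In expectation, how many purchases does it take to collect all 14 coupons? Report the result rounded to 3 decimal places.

45.522

The wait to go from k to k+1 distinct coupons is geometric with mean 14/(14-k).
E[T] = 14/14 + 14/13 + 14/12 + ... + 14/2 + 14/1 = 14·H_{14}.
H_{14} = 3.2516, so E[T] = 45.5219.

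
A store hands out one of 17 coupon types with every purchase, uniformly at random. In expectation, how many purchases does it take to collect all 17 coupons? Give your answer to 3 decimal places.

58.472

The wait to go from k to k+1 distinct coupons is geometric with mean 17/(17-k).
E[T] = 17/17 + 17/16 + 17/15 + ... + 17/2 + 17/1 = 17·H_{17}.
H_{17} = 3.4396, so E[T] = 58.4724.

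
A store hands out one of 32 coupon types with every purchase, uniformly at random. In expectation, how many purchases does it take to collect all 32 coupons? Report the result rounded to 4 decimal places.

Split into phases: going from k distinct to k+1 distinct takes on average 32/(32-k) purchases.
E[T] = 32/32 + 32/31 + 32/30 + ... + 32/2 + 32/1 = 32·H_{32}.
H_{32} = 4.05850, so E[T] = 129.87185.

129.8718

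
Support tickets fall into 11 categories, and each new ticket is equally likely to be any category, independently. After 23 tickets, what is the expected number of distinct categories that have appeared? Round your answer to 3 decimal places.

For each category, P(seen in 23 tickets) = 1 - (10/11)^23 = 0.8883.
By linearity of expectation, E[distinct seen] = 11·(1 - (10/11)^23) = 9.7715.

9.772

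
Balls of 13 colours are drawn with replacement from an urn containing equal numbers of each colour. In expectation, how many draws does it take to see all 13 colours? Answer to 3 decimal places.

41.342

Split into phases: going from k distinct to k+1 distinct takes on average 13/(13-k) draws.
E[T] = 13/13 + 13/12 + 13/11 + ... + 13/2 + 13/1 = 13·H_{13}.
H_{13} = 3.1801, so E[T] = 41.3417.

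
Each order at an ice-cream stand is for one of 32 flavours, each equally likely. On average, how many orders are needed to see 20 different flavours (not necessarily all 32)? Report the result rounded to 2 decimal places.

30.57

With k distinct flavours already seen, the next new one arrives after an expected 32/(32-k) orders.
Sum over k = 0,...,19: E = 32/32 + 32/31 + 32/30 + ... + 32/14 + 32/13 = 30.569.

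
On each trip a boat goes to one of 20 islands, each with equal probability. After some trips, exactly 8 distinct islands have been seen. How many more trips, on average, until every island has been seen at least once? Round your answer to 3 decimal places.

62.064

From k distinct to k+1 distinct takes on average 20/(20-k) trips.
Sum over k = 8,...,19: E = 20/12 + 20/11 + 20/10 + ... + 20/2 + 20/1 = 62.0642.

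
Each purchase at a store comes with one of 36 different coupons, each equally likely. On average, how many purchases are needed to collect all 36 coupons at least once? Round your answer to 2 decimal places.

Split into phases: going from k distinct to k+1 distinct takes on average 36/(36-k) purchases.
E[T] = 36/36 + 36/35 + 36/34 + ... + 36/2 + 36/1 = 36·H_{36}.
H_{36} = 4.175, so E[T] = 150.284.

150.28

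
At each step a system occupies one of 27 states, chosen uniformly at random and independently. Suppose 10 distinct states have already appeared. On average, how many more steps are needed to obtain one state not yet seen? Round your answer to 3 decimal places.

Each step yields a new state with probability (27-10)/27 = 17/27, so the wait is geometric with mean 27/17.
E = 27/17 = 1.5882.

1.588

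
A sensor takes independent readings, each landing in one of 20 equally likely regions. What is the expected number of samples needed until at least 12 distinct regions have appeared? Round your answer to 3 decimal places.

Going from k to k+1 distinct takes a geometric number of samples with mean 20/(20-k).
Sum over k = 0,...,11: E = 20/20 + 20/19 + 20/18 + ... + 20/10 + 20/9 = 17.5977.

17.598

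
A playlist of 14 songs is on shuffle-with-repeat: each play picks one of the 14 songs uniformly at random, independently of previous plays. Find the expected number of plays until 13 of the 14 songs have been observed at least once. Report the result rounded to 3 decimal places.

31.522

Going from k to k+1 distinct takes a geometric number of plays with mean 14/(14-k).
Sum over k = 0,...,12: E = 14/14 + 14/13 + 14/12 + ... + 14/3 + 14/2 = 31.5219.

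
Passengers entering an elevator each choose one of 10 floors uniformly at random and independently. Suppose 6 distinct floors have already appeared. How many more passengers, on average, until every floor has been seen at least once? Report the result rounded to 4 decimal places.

With k distinct floors already seen, the next new one takes an expected 10/(10-k) passengers.
Sum over k = 6,...,9: E = 10/4 + 10/3 + 10/2 + 10/1 = 20.83333.

20.8333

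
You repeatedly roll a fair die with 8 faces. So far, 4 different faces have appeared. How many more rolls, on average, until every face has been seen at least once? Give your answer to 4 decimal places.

With k distinct faces already seen, the next new one takes an expected 8/(8-k) rolls.
Sum over k = 4,...,7: E = 8/4 + 8/3 + 8/2 + 8/1 = 16.66667.

16.6667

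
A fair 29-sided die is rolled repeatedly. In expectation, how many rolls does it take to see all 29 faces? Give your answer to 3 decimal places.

114.888

The wait to go from k to k+1 distinct faces is geometric with mean 29/(29-k).
E[T] = 29/29 + 29/28 + 29/27 + ... + 29/2 + 29/1 = 29·H_{29}.
H_{29} = 3.9617, so E[T] = 114.8880.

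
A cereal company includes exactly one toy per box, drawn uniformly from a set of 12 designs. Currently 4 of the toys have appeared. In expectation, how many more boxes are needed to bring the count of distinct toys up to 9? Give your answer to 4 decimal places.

The wait to go from k to k+1 distinct toys is geometric with mean 12/(12-k).
Sum over k = 4,...,8: E = 12/8 + 12/7 + 12/6 + 12/5 + 12/4 = 10.61429.

10.6143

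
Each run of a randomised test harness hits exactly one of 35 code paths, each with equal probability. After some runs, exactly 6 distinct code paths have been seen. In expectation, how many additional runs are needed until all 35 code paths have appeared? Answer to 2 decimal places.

With k distinct code paths already seen, the next new one takes an expected 35/(35-k) runs.
Sum over k = 6,...,34: E = 35/29 + 35/28 + 35/27 + ... + 35/2 + 35/1 = 138.658.

138.66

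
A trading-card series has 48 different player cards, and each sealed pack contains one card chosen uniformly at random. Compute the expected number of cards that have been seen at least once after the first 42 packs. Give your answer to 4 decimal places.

28.1747

For each card, P(seen in 42 packs) = 1 - (47/48)^42 = 0.58697.
By linearity of expectation, E[distinct seen] = 48·(1 - (47/48)^42) = 28.17472.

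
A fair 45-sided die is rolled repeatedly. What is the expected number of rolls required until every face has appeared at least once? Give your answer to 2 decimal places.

197.77

Split into phases: going from k distinct to k+1 distinct takes on average 45/(45-k) rolls.
E[T] = 45/45 + 45/44 + 45/43 + ... + 45/2 + 45/1 = 45·H_{45}.
H_{45} = 4.395, so E[T] = 197.773.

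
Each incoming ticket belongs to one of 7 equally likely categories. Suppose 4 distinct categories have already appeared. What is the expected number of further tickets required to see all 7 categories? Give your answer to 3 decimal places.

12.833

The wait to go from k to k+1 distinct categories is geometric with mean 7/(7-k).
Sum over k = 4,...,6: E = 7/3 + 7/2 + 7/1 = 12.8333.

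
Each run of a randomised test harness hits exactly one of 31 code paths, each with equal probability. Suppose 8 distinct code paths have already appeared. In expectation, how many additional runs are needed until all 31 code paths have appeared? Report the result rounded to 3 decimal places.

With k distinct code paths already seen, the next new one takes an expected 31/(31-k) runs.
Sum over k = 8,...,30: E = 31/23 + 31/22 + 31/21 + ... + 31/2 + 31/1 = 115.7630.

115.763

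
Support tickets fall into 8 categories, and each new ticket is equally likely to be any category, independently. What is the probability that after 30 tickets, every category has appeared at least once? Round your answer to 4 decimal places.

By inclusion–exclusion over which categories are missing,
P(all seen) = Σ_{j=0}^{8} (-1)^j C(8,j)((8-j)/8)^30
= 1.00000 - 0.14566 + 0.00500 - 0.00004 + 0.00000 - 0.00000 + 0.00000 - 0.00000 + 0.00000
= 0.85930.

0.8593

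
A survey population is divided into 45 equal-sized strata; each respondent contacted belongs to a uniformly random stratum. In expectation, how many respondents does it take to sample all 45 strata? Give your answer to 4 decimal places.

197.7727

The wait to go from k to k+1 distinct strata is geometric with mean 45/(45-k).
E[T] = 45/45 + 45/44 + 45/43 + ... + 45/2 + 45/1 = 45·H_{45}.
H_{45} = 4.39495, so E[T] = 197.77267.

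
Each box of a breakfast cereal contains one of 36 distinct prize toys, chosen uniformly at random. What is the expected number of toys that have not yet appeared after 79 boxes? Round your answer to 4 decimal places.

3.8885

For each toy, P(unseen after 79) = (35/36)^79 = 0.10801.
By linearity of expectation, E[unseen] = 36·(35/36)^79 = 3.88849.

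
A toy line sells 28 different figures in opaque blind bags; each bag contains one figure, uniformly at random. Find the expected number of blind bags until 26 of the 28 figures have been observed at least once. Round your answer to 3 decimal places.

Going from k to k+1 distinct takes a geometric number of blind bags with mean 28/(28-k).
Sum over k = 0,...,25: E = 28/28 + 28/27 + 28/26 + ... + 28/4 + 28/3 = 67.9608.

67.961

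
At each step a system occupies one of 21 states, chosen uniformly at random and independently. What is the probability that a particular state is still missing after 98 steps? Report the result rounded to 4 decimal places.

Each step misses the fixed state with probability (21-1)/21 = 20/21, independently.
P(still missing after 98) = (20/21)^98 = 0.00838.

0.0084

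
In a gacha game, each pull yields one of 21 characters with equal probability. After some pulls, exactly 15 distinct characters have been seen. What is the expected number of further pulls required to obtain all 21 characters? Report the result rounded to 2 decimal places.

51.45

The wait to go from k to k+1 distinct characters is geometric with mean 21/(21-k).
Sum over k = 15,...,20: E = 21/6 + 21/5 + 21/4 + 21/3 + 21/2 + 21/1 = 51.450.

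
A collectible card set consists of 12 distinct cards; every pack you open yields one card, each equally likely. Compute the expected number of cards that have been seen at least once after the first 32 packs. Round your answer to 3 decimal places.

For each card, P(seen in 32 packs) = 1 - (11/12)^32 = 0.9382.
By linearity of expectation, E[distinct seen] = 12·(1 - (11/12)^32) = 11.2588.

11.259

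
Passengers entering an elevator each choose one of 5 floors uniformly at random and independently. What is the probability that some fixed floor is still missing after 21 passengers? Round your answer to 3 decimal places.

Each passenger misses the fixed floor with probability (5-1)/5 = 4/5, independently.
P(still missing after 21) = (4/5)^21 = 0.0092.

0.009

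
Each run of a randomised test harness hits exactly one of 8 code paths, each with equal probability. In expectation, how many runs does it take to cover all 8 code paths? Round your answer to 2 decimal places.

21.74

The wait to go from k to k+1 distinct code paths is geometric with mean 8/(8-k).
E[T] = 8/8 + 8/7 + 8/6 + ... + 8/2 + 8/1 = 8·H_{8}.
H_{8} = 2.718, so E[T] = 21.743.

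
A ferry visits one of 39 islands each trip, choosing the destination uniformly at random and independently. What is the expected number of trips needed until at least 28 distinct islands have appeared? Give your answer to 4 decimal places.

48.1130

Going from k to k+1 distinct takes a geometric number of trips with mean 39/(39-k).
Sum over k = 0,...,27: E = 39/39 + 39/38 + 39/37 + ... + 39/13 + 39/12 = 48.11296.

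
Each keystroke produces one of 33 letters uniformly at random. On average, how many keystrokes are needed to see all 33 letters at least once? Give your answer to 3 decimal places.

134.930

Split into phases: going from k distinct to k+1 distinct takes on average 33/(33-k) keystrokes.
E[T] = 33/33 + 33/32 + 33/31 + ... + 33/2 + 33/1 = 33·H_{33}.
H_{33} = 4.0888, so E[T] = 134.9303.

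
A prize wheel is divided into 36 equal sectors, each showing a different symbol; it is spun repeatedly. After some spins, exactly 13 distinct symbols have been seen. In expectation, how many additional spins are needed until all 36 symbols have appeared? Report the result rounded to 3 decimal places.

134.434

The wait to go from k to k+1 distinct symbols is geometric with mean 36/(36-k).
Sum over k = 13,...,35: E = 36/23 + 36/22 + 36/21 + ... + 36/2 + 36/1 = 134.4345.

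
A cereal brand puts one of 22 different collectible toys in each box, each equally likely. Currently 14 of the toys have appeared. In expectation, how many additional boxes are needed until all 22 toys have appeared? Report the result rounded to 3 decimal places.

59.793

The wait to go from k to k+1 distinct toys is geometric with mean 22/(22-k).
Sum over k = 14,...,21: E = 22/8 + 22/7 + 22/6 + ... + 22/2 + 22/1 = 59.7929.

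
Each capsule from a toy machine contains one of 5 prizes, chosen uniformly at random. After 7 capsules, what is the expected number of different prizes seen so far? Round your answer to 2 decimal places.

For each prize, P(seen in 7 capsules) = 1 - (4/5)^7 = 0.790.
By linearity of expectation, E[distinct seen] = 5·(1 - (4/5)^7) = 3.951.

3.95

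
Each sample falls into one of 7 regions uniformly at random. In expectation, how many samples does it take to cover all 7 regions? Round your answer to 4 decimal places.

18.1500

The wait to go from k to k+1 distinct regions is geometric with mean 7/(7-k).
E[T] = 7/7 + 7/6 + 7/5 + ... + 7/2 + 7/1 = 7·H_{7}.
H_{7} = 2.59286, so E[T] = 18.15000.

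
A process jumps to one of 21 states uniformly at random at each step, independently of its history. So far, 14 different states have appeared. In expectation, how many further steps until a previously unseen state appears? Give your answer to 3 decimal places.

3.000

Each step yields a new state with probability (21-14)/21 = 7/21, so the wait is geometric with mean 21/7.
E = 21/7 = 3.0000.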